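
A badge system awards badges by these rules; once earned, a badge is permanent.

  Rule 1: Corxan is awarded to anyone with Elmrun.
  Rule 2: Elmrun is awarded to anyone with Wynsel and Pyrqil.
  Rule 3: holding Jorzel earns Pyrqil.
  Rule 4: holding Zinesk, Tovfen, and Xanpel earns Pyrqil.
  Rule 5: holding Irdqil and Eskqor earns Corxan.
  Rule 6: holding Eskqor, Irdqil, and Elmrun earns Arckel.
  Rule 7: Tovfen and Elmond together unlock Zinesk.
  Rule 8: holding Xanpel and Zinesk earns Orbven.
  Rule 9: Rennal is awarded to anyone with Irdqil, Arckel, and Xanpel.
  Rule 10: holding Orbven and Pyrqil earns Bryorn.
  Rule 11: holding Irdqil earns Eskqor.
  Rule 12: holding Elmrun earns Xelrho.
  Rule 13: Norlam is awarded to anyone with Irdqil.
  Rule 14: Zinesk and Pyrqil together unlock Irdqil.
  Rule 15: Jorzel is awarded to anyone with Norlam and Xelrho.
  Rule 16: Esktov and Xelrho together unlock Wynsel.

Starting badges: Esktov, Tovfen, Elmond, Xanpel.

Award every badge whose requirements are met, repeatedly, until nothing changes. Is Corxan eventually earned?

With Tovfen and Elmond, Zinesk is earned (Rule 7).
With Zinesk, Tovfen, and Xanpel, Pyrqil is earned (Rule 4).
With Zinesk and Pyrqil, Irdqil is earned (Rule 14).
With Irdqil, Eskqor is earned (Rule 11).
With Irdqil and Eskqor, Corxan is earned (Rule 5).

Yes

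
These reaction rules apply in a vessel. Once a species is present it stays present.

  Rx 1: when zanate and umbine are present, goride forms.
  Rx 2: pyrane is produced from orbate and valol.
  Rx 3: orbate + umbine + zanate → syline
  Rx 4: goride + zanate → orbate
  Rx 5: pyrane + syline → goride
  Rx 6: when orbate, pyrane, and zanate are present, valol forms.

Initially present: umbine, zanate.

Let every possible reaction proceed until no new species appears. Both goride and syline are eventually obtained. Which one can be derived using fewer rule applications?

goride

goride: zanate and umbine present → goride forms (Rx 1). [1 rule application]
syline: zanate and umbine present → goride forms (Rx 1). goride and zanate present → orbate forms (Rx 4). orbate, umbine, and zanate present → syline forms (Rx 3). [3 rule applications]
goride needs fewer.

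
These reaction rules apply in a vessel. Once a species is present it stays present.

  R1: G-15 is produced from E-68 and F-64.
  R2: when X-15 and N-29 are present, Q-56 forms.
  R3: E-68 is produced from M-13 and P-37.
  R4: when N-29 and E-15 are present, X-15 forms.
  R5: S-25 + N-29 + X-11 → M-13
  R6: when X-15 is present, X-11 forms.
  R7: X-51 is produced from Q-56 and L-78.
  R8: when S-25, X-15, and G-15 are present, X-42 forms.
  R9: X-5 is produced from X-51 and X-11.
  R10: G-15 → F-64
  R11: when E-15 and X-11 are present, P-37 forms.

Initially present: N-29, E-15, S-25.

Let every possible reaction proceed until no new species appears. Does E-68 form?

Yes

N-29 and E-15 present → X-15 forms (R4).
X-15 present → X-11 forms (R6).
S-25, N-29, and X-11 present → M-13 forms (R5).
E-15 and X-11 present → P-37 forms (R11).
M-13 and P-37 present → E-68 forms (R3).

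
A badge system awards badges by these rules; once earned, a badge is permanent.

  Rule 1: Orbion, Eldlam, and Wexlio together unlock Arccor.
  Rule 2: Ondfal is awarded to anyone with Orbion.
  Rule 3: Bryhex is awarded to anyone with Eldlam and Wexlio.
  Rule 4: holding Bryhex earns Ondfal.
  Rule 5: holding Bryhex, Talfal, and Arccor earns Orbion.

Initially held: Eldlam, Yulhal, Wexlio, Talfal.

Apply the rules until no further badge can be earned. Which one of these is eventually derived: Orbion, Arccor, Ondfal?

With Eldlam and Wexlio, Bryhex is earned (Rule 3).
With Bryhex, Ondfal is earned (Rule 4).
Orbion would need Bryhex, Talfal, and Arccor (Rule 5), but Arccor is never earned. Arccor would need Orbion, Eldlam, and Wexlio (Rule 1), but Orbion is never earned.

Ondfal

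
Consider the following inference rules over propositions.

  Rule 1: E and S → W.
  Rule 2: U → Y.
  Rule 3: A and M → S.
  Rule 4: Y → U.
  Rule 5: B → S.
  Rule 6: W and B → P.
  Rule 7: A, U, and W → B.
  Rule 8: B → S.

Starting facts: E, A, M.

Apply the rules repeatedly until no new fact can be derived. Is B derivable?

No

B would need A, U, and W (Rule 7), but U is never established.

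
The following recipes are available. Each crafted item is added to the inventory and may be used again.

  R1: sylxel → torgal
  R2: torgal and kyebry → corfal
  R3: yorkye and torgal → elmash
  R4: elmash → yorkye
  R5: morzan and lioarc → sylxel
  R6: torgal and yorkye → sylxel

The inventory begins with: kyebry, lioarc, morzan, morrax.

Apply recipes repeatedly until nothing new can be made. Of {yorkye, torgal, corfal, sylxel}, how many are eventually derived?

Using R5, morzan and lioarc make sylxel.
Using R1, sylxel makes torgal.
Using R2, torgal and kyebry make corfal.
yorkye would need elmash (R4), but elmash is never obtained.
torgal: reached.
corfal: reached.
sylxel: reached.
Reached: torgal, corfal, and sylxel — 3 of the 4.

3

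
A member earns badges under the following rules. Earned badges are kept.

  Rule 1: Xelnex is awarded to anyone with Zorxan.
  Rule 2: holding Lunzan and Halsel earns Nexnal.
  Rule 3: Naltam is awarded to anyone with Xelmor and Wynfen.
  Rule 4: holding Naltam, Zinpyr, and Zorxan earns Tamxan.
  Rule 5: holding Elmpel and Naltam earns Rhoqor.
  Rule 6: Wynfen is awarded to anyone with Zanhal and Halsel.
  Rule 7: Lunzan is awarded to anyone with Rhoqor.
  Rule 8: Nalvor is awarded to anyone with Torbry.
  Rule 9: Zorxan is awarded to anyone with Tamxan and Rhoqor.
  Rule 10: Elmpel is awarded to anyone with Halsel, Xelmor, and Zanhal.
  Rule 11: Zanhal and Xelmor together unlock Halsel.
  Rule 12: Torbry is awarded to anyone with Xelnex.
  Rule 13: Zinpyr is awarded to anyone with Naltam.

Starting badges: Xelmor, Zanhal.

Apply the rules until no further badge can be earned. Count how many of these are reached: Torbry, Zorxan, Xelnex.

0

Torbry would need Xelnex (Rule 12), but Xelnex is never earned.
Zorxan would need Tamxan and Rhoqor (Rule 9), but Tamxan is never earned.
Xelnex would need Zorxan (Rule 1), but Zorxan is never earned.
None of the 3 are reached.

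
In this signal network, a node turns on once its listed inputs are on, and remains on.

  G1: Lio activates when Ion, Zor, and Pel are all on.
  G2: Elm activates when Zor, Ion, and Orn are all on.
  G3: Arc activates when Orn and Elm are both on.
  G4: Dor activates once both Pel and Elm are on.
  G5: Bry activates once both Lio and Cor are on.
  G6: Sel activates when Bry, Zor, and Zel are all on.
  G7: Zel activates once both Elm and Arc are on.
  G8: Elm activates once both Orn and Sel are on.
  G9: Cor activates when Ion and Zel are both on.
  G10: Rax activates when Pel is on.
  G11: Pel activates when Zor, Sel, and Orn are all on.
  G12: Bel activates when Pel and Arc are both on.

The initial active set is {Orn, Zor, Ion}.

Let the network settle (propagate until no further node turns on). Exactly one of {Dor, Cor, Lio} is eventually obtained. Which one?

Zor, Ion, and Orn are on, so Elm activates (G2).
G3: Orn and Elm on → Arc on.
G7: Elm and Arc on → Zel on.
G9: Ion and Zel on → Cor on.
Dor would need Pel and Elm (G4), but Pel never turns on. Lio would need Ion, Zor, and Pel (G1), but Pel never turns on.

Cor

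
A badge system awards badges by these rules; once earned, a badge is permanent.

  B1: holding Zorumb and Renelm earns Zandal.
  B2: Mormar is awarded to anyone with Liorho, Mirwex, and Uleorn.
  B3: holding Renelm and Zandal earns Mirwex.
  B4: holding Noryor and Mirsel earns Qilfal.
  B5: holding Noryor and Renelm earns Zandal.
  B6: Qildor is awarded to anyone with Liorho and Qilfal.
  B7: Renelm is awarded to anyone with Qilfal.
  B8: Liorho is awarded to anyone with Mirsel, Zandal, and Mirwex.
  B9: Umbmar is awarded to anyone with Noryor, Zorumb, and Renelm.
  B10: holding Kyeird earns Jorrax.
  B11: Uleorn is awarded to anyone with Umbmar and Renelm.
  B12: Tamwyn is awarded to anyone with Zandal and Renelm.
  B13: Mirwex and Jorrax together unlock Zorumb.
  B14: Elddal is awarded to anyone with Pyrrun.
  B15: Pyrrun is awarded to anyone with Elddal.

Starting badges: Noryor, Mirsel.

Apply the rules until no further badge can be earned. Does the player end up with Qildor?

Yes

With Noryor and Mirsel, Qilfal is earned (B4).
With Qilfal, Renelm is earned (B7).
With Noryor and Renelm, Zandal is earned (B5).
With Renelm and Zandal, Mirwex is earned (B3).
With Mirsel, Zandal, and Mirwex, Liorho is earned (B8).
With Liorho and Qilfal, Qildor is earned (B6).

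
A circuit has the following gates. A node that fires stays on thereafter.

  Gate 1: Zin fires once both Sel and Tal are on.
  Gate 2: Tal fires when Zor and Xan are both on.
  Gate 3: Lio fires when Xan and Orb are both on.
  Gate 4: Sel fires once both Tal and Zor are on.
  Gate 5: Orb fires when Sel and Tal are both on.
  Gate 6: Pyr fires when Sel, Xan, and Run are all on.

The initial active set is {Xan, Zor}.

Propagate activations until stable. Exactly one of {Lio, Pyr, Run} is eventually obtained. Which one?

Gate 2: Zor and Xan on → Tal on.
Gate 4: Tal and Zor on → Sel on.
Gate 5: Sel and Tal on → Orb on.
Gate 3: Xan and Orb on → Lio on.
No rule produces Run, and it is not given. Pyr would need Sel, Xan, and Run (Gate 6), but Run never turns on.

Lio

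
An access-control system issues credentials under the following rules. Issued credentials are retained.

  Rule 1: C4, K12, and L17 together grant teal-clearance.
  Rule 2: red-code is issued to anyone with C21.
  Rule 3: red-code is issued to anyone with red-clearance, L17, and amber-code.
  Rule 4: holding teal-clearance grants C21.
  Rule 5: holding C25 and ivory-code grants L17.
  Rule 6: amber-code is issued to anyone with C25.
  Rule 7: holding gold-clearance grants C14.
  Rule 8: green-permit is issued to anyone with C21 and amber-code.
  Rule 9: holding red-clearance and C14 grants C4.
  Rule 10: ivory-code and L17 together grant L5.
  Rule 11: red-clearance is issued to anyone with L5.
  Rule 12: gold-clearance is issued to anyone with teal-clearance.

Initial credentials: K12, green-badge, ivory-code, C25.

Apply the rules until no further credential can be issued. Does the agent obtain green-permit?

green-permit would need C21 and amber-code (Rule 8), but C21 is never granted.

No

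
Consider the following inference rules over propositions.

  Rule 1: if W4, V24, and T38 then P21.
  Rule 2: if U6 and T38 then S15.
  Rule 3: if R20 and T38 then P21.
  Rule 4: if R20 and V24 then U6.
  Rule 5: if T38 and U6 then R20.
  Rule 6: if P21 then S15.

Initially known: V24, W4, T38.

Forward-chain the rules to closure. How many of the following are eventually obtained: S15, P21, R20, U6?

2

W4, V24, and T38 hold, so P21 follows (Rule 1).
P21 holds, so S15 follows (Rule 6).
S15: reached.
P21: reached.
R20 would need T38 and U6 (Rule 5), but U6 is never established.
U6 would need R20 and V24 (Rule 4), but R20 is never established.
Reached: S15 and P21 — 2 of the 4.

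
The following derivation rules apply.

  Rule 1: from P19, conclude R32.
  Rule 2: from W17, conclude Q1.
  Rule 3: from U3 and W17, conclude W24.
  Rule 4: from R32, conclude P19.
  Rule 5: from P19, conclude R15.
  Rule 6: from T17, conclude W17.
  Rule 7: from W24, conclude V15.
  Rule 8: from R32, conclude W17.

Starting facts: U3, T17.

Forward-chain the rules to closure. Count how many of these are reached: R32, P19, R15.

R32 would need P19 (Rule 1), but P19 is never established.
P19 would need R32 (Rule 4), but R32 is never established.
R15 would need P19 (Rule 5), but P19 is never established.
None of the 3 are reached.

0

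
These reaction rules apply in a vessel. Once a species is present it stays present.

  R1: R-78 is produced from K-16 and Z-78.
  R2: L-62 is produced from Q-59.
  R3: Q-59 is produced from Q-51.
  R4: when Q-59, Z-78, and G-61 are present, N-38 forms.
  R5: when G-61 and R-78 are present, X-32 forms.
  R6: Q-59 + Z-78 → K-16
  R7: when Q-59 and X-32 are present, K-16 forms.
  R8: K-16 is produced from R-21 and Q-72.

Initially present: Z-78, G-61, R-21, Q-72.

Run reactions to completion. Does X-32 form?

Yes

R-21 and Q-72 present → K-16 forms (R8).
K-16 and Z-78 present → R-78 forms (R1).
G-61 and R-78 present → X-32 forms (R5).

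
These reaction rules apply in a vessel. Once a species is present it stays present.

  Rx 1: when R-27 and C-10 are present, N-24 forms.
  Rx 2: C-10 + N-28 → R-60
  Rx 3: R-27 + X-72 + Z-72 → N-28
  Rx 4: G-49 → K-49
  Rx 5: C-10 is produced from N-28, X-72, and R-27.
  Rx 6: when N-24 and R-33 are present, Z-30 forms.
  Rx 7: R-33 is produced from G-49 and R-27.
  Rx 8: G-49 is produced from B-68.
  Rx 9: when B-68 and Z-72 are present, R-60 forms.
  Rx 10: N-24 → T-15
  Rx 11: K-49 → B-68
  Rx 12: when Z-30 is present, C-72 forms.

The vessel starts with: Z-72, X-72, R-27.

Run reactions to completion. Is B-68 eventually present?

No

B-68 would need K-49 (Rx 11), but K-49 never forms.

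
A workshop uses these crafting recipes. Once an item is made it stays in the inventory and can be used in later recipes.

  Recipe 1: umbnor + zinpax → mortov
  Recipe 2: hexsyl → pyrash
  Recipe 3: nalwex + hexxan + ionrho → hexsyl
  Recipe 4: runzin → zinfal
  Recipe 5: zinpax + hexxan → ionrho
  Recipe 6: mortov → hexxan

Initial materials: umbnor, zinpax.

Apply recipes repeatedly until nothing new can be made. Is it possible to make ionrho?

umbnor + zinpax → mortov (Recipe 1).
Using Recipe 6, mortov makes hexxan.
zinpax + hexxan → ionrho (Recipe 5).

Yes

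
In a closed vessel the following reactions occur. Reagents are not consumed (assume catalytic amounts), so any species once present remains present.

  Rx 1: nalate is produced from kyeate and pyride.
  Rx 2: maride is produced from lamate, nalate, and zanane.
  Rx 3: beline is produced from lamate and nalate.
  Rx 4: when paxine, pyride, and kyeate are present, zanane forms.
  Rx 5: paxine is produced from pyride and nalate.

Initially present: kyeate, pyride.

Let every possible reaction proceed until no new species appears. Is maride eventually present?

maride would need lamate, nalate, and zanane (Rx 2), but lamate never forms.

No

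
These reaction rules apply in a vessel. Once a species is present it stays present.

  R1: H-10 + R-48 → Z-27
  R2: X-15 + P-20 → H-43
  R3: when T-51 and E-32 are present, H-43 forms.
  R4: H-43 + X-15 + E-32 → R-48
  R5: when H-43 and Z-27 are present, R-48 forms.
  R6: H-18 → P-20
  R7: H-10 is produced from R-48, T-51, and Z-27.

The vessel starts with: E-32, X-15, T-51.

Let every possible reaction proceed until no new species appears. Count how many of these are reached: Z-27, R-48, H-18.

1

T-51 and E-32 present → H-43 forms (R3).
H-43, X-15, and E-32 present → R-48 forms (R4).
Z-27 would need H-10 and R-48 (R1), but H-10 never forms.
R-48: reached.
No rule produces H-18, and it is not given.
Reached: R-48 — 1 of the 3.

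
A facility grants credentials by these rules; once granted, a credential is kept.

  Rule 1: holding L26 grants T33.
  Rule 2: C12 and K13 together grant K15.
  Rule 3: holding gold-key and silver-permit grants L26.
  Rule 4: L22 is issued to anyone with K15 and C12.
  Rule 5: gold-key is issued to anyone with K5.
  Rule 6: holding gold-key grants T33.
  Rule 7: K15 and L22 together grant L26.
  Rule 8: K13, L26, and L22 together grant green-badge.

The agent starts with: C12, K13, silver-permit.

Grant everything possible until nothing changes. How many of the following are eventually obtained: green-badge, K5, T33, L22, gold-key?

Holding C12 and K13 grants K15 (Rule 2).
Holding K15 and C12 grants L22 (Rule 4).
Holding K15 and L22 grants L26 (Rule 7).
Holding K13, L26, and L22 grants green-badge (Rule 8).
Holding L26 grants T33 (Rule 1).
green-badge: reached.
No rule produces K5, and it is not given.
T33: reached.
L22: reached.
gold-key would need K5 (Rule 5), but K5 is never granted.
Reached: green-badge, T33, and L22 — 3 of the 5.

3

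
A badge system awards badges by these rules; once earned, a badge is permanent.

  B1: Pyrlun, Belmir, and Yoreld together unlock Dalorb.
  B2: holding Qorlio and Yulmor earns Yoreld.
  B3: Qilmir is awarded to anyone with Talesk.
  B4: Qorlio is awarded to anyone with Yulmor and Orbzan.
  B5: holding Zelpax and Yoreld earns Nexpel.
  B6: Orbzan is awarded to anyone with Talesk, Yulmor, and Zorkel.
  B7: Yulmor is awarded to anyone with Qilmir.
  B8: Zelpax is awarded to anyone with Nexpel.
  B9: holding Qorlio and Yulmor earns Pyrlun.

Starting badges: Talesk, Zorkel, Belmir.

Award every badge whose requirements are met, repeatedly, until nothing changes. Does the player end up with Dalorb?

Yes

With Talesk, Qilmir is earned (B3).
With Qilmir, Yulmor is earned (B7).
With Talesk, Yulmor, and Zorkel, Orbzan is earned (B6).
With Yulmor and Orbzan, Qorlio is earned (B4).
With Qorlio and Yulmor, Pyrlun is earned (B9).
With Qorlio and Yulmor, Yoreld is earned (B2).
With Pyrlun, Belmir, and Yoreld, Dalorb is earned (B1).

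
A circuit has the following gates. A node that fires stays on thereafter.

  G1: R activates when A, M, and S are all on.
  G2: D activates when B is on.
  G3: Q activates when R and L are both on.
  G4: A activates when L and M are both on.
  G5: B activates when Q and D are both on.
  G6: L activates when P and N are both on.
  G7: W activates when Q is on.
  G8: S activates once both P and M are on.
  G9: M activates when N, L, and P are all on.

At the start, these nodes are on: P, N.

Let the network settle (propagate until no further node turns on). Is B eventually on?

B would need Q and D (G5), but D never turns on.

No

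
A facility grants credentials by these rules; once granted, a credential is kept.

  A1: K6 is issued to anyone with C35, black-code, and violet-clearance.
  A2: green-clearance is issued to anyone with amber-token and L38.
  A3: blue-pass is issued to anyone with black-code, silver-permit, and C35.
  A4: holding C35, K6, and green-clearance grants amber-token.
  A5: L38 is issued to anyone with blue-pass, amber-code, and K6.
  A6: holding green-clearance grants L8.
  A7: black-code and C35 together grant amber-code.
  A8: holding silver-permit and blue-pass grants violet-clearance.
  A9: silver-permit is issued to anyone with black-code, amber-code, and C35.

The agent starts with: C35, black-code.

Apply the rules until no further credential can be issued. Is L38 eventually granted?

Yes

Holding black-code and C35 grants amber-code (A7).
Holding black-code, amber-code, and C35 grants silver-permit (A9).
Holding black-code, silver-permit, and C35 grants blue-pass (A3).
Holding silver-permit and blue-pass grants violet-clearance (A8).
Holding C35, black-code, and violet-clearance grants K6 (A1).
Holding blue-pass, amber-code, and K6 grants L38 (A5).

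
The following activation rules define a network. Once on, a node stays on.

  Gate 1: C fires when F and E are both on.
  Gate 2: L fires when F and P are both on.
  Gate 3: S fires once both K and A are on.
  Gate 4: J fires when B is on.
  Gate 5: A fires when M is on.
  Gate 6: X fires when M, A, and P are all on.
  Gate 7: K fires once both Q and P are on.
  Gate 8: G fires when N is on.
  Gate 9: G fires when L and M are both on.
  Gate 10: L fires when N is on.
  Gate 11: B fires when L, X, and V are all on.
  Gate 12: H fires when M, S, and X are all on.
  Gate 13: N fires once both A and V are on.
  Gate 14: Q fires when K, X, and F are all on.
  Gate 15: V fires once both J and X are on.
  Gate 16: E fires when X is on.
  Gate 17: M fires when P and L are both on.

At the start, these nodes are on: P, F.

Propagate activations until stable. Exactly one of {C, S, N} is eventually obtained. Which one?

C

F and P are on, so L fires (Gate 2).
P and L are on, so M fires (Gate 17).
Gate 5: M on → A on.
Gate 6: M, A, and P on → X on.
Gate 16: X on → E on.
Gate 1: F and E on → C on.
N would need A and V (Gate 13), but V never turns on. S would need K and A (Gate 3), but K never turns on.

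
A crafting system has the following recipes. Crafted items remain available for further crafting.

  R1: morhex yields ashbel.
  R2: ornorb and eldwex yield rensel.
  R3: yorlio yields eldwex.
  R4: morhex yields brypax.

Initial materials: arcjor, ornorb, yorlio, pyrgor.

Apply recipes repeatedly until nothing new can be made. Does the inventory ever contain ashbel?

No

ashbel would need morhex (R1), but morhex is never obtained.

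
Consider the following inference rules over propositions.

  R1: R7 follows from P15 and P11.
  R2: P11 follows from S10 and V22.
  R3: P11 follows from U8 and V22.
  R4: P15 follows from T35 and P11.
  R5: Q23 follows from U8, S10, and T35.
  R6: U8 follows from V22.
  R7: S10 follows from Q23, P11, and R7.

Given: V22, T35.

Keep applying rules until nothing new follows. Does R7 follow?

From V22, R6 gives U8.
From U8 and V22, R3 gives P11.
From T35 and P11, R4 gives P15.
From P15 and P11, R1 gives R7.

Yes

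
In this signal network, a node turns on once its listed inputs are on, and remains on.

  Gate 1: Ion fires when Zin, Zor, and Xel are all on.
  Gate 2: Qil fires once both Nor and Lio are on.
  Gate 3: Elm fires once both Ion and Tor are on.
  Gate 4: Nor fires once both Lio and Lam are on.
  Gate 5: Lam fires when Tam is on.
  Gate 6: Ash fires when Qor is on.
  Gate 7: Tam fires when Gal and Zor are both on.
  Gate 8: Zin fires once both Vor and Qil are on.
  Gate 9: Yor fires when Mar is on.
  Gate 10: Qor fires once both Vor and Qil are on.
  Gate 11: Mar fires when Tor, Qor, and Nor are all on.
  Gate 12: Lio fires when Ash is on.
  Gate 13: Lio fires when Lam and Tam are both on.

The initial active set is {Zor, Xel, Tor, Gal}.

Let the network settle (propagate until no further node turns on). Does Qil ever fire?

Yes

Gate 7: Gal and Zor on → Tam on.
Tam is on, so Lam fires (Gate 5).
Lam and Tam are on, so Lio fires (Gate 13).
Gate 4: Lio and Lam on → Nor on.
Nor and Lio are on, so Qil fires (Gate 2).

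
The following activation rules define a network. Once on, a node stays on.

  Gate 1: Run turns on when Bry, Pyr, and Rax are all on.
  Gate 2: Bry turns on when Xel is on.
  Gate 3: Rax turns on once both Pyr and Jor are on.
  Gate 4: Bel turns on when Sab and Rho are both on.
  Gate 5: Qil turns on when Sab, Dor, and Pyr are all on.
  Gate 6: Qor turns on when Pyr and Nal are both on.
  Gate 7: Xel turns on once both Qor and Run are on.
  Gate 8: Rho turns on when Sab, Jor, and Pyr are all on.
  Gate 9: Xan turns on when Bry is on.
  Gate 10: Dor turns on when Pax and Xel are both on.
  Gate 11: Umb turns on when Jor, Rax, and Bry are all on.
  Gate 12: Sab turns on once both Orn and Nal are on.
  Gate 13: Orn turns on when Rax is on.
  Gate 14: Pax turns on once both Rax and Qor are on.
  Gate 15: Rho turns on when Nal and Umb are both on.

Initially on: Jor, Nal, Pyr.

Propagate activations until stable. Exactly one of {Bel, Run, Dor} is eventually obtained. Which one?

Bel

Pyr and Jor are on, so Rax turns on (Gate 3).
Rax is on, so Orn turns on (Gate 13).
Orn and Nal are on, so Sab turns on (Gate 12).
Gate 8: Sab, Jor, and Pyr on → Rho on.
Gate 4: Sab and Rho on → Bel on.
Run would need Bry, Pyr, and Rax (Gate 1), but Bry never turns on. Dor would need Pax and Xel (Gate 10), but Xel never turns on.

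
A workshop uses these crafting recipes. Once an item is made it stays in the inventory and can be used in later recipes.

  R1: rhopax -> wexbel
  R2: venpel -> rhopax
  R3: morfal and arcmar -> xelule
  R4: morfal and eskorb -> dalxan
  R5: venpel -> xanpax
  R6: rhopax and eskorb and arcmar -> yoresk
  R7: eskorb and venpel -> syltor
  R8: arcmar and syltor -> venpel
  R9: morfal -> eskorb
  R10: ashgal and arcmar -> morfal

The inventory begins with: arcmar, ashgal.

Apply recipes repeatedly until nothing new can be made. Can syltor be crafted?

syltor would need eskorb and venpel (R7), but venpel is never obtained.

No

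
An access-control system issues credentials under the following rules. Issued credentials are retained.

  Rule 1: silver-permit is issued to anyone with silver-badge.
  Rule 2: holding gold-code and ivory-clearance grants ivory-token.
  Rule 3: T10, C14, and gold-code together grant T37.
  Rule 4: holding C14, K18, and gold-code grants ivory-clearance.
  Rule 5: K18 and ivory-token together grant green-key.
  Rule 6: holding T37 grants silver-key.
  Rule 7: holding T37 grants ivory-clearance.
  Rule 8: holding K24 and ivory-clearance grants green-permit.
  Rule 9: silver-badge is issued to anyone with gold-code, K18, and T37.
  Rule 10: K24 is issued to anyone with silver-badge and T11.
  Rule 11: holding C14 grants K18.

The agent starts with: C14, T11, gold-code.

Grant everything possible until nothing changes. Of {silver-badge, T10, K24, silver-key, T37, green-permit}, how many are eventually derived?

0

silver-badge would need gold-code, K18, and T37 (Rule 9), but T37 is never granted.
No rule produces T10, and it is not given.
K24 would need silver-badge and T11 (Rule 10), but silver-badge is never granted.
silver-key would need T37 (Rule 6), but T37 is never granted.
T37 would need T10, C14, and gold-code (Rule 3), but T10 is never granted.
green-permit would need K24 and ivory-clearance (Rule 8), but K24 is never granted.
None of the 6 are reached.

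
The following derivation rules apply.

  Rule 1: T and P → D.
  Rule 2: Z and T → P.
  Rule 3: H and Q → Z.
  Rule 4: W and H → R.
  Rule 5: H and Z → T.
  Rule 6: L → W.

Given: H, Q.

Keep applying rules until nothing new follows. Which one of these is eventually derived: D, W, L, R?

H and Q hold, so Z follows (Rule 3).
H and Z hold, so T follows (Rule 5).
Z and T hold, so P follows (Rule 2).
From T and P, Rule 1 gives D.
No rule produces L, and it is not given. W would need L (Rule 6), but L is never established. R would need W and H (Rule 4), but W is never established.

D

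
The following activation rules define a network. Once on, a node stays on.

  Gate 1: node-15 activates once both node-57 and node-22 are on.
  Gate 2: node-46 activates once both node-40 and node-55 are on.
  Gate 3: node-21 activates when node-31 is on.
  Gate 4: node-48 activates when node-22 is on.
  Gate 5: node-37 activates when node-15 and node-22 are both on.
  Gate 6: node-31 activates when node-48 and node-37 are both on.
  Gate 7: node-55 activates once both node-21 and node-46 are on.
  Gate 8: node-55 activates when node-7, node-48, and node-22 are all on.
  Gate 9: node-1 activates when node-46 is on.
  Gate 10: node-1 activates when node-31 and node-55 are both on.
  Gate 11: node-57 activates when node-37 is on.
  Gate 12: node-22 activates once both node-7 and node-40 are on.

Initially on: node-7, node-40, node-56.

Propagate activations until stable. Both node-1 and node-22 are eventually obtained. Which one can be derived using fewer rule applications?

node-22

node-22: Gate 12: node-7 and node-40 on → node-22 on. [1 rule application]
node-1: Gate 12: node-7 and node-40 on → node-22 on. Gate 4: node-22 on → node-48 on. Gate 8: node-7, node-48, and node-22 on → node-55 on. node-40 and node-55 are on, so node-46 activates (Gate 2). Gate 9: node-46 on → node-1 on. [5 rule applications]
node-22 needs fewer.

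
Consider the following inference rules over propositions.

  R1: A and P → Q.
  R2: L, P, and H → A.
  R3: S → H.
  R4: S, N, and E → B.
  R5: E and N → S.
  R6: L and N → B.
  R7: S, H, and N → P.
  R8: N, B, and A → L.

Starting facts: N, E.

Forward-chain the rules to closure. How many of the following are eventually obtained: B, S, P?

E and N hold, so S follows (R5).
From S, R3 gives H.
From S, N, and E, R4 gives B.
From S, H, and N, R7 gives P.
B: reached.
S: reached.
P: reached.
All 3 are reached.

3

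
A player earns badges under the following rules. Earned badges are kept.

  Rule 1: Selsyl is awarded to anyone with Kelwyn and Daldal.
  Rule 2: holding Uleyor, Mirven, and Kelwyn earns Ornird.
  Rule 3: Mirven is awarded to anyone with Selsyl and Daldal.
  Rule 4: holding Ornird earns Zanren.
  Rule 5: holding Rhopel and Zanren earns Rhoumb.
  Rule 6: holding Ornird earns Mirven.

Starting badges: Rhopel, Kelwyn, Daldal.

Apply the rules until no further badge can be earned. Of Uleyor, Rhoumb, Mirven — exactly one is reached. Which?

Mirven

With Kelwyn and Daldal, Selsyl is earned (Rule 1).
With Selsyl and Daldal, Mirven is earned (Rule 3).
No rule produces Uleyor, and it is not given. Rhoumb would need Rhopel and Zanren (Rule 5), but Zanren is never earned.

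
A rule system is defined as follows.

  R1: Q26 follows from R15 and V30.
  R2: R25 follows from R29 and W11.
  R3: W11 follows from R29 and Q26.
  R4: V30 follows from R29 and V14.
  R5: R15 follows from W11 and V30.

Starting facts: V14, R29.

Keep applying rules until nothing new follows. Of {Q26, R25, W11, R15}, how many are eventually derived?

Q26 would need R15 and V30 (R1), but R15 is never established.
R25 would need R29 and W11 (R2), but W11 is never established.
W11 would need R29 and Q26 (R3), but Q26 is never established.
R15 would need W11 and V30 (R5), but W11 is never established.
None of the 4 are reached.

0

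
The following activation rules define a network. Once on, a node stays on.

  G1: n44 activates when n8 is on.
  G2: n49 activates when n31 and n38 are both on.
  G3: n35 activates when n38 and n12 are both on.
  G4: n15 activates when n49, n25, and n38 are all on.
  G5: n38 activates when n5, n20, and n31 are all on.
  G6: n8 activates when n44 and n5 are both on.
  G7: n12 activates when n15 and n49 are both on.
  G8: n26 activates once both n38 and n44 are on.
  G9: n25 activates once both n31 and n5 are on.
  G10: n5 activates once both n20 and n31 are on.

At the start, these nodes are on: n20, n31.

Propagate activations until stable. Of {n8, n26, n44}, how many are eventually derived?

0

n8 would need n44 and n5 (G6), but n44 never turns on.
n26 would need n38 and n44 (G8), but n44 never turns on.
n44 would need n8 (G1), but n8 never turns on.
None of the 3 are reached.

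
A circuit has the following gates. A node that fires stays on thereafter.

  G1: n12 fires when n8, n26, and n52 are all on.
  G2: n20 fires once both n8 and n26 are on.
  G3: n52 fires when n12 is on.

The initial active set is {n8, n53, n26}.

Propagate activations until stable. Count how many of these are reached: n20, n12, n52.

1

G2: n8 and n26 on → n20 on.
n20: reached.
n12 would need n8, n26, and n52 (G1), but n52 never turns on.
n52 would need n12 (G3), but n12 never turns on.
Reached: n20 — 1 of the 3.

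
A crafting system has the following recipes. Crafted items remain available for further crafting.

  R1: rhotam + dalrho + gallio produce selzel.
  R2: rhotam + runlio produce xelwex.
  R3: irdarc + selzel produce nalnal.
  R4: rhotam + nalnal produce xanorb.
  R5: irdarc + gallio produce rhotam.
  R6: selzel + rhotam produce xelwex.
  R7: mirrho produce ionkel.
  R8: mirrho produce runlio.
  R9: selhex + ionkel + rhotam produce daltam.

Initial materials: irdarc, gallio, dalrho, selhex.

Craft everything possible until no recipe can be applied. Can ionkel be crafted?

No

ionkel would need mirrho (R7), but mirrho is never obtained.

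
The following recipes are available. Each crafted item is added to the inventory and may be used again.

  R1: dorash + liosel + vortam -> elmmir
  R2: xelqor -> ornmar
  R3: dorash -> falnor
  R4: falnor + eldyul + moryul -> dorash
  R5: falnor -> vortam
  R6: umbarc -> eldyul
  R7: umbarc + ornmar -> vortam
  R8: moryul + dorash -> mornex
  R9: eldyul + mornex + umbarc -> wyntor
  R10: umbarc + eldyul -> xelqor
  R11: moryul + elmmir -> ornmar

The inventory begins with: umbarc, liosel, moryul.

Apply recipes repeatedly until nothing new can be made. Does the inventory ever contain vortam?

Using R6, umbarc makes eldyul.
umbarc + eldyul -> xelqor (R10).
xelqor -> ornmar (R2).
Using R7, umbarc and ornmar make vortam.

Yes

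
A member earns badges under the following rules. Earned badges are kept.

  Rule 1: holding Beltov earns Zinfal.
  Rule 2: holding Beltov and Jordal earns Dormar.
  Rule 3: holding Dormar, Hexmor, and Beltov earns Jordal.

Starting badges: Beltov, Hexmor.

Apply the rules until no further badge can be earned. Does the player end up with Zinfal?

With Beltov, Zinfal is earned (Rule 1).

Yes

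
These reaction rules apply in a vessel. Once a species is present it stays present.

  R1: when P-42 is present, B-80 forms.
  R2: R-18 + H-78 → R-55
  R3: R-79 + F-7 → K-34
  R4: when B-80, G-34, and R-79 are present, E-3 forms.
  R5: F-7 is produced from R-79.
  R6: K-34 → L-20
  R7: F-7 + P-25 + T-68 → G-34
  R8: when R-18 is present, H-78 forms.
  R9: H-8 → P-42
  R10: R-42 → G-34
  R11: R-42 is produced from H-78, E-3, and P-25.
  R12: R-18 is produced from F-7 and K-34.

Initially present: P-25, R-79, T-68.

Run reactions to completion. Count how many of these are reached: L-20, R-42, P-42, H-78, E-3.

2

R-79 present → F-7 forms (R5).
R-79 and F-7 present → K-34 forms (R3).
F-7 and K-34 present → R-18 forms (R12).
K-34 present → L-20 forms (R6).
R-18 present → H-78 forms (R8).
L-20: reached.
R-42 would need H-78, E-3, and P-25 (R11), but E-3 never forms.
P-42 would need H-8 (R9), but H-8 never forms.
H-78: reached.
E-3 would need B-80, G-34, and R-79 (R4), but B-80 never forms.
Reached: L-20 and H-78 — 2 of the 5.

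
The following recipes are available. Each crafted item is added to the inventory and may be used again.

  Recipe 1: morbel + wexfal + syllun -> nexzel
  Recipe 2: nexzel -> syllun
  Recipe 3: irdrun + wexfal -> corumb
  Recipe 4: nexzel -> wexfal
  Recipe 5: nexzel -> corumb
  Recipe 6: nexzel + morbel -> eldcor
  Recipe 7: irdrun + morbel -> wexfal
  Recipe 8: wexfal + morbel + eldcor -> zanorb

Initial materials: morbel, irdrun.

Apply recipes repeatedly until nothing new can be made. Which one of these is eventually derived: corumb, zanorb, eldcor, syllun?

corumb

Using Recipe 7, irdrun and morbel make wexfal.
irdrun + wexfal -> corumb (Recipe 3).
eldcor would need nexzel and morbel (Recipe 6), but nexzel is never obtained. zanorb would need wexfal, morbel, and eldcor (Recipe 8), but eldcor is never obtained. syllun would need nexzel (Recipe 2), but nexzel is never obtained.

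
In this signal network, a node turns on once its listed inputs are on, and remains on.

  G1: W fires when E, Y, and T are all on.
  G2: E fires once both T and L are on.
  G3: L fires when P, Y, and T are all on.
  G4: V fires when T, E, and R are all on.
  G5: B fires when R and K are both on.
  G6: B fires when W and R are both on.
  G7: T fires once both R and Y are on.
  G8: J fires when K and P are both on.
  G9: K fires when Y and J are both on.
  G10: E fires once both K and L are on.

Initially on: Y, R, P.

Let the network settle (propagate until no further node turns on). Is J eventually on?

No

J would need K and P (G8), but K never turns on.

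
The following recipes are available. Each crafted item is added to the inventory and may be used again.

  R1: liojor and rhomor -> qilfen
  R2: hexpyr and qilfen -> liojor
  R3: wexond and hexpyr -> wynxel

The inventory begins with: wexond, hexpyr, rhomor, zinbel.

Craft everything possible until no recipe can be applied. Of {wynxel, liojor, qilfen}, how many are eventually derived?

Using R3, wexond and hexpyr make wynxel.
wynxel: reached.
liojor would need hexpyr and qilfen (R2), but qilfen is never obtained.
qilfen would need liojor and rhomor (R1), but liojor is never obtained.
Reached: wynxel — 1 of the 3.

1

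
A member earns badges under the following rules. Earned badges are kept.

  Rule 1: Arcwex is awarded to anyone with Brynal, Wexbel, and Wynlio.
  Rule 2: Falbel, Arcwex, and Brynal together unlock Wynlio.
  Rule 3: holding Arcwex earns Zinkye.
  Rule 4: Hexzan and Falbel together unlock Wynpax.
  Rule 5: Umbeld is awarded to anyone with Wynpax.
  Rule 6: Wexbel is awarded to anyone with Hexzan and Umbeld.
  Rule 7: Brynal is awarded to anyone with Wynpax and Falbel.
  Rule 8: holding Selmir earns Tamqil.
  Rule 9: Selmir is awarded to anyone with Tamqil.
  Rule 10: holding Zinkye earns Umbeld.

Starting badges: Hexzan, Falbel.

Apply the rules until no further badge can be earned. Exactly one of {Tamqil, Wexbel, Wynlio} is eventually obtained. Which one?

Wexbel

With Hexzan and Falbel, Wynpax is earned (Rule 4).
With Wynpax, Umbeld is earned (Rule 5).
With Hexzan and Umbeld, Wexbel is earned (Rule 6).
Tamqil would need Selmir (Rule 8), but Selmir is never earned. Wynlio would need Falbel, Arcwex, and Brynal (Rule 2), but Arcwex is never earned.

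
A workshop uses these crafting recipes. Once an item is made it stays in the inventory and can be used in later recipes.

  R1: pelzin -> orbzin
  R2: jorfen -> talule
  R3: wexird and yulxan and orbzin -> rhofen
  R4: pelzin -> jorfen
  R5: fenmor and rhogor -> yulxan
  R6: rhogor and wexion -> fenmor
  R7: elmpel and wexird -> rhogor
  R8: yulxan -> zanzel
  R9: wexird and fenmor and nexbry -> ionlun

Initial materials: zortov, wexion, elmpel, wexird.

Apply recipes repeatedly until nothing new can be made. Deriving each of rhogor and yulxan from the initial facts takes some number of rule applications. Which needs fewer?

rhogor: Using R7, elmpel and wexird make rhogor. [1 rule application]
yulxan: Using R7, elmpel and wexird make rhogor. rhogor and wexion -> fenmor (R6). fenmor and rhogor -> yulxan (R5). [3 rule applications]
rhogor needs fewer.

rhogor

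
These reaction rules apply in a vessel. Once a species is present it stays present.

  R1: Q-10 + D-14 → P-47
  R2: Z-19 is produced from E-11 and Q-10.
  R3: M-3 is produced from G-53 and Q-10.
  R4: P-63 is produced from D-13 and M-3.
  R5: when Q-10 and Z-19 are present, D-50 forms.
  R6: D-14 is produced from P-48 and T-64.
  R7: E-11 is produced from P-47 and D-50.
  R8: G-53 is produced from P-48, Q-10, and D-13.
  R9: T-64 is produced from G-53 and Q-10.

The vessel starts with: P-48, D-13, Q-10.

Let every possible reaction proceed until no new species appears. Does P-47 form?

P-48, Q-10, and D-13 present → G-53 forms (R8).
G-53 and Q-10 present → T-64 forms (R9).
P-48 and T-64 present → D-14 forms (R6).
Q-10 and D-14 present → P-47 forms (R1).

Yes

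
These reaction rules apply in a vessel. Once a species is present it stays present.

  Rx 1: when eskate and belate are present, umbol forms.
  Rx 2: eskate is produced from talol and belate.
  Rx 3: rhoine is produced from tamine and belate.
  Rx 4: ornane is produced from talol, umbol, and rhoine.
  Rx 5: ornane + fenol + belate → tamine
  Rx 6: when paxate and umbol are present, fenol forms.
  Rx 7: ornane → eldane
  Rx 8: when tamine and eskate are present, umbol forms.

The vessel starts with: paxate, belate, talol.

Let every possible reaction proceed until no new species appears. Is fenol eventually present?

talol and belate present → eskate forms (Rx 2).
eskate and belate present → umbol forms (Rx 1).
paxate and umbol present → fenol forms (Rx 6).

Yes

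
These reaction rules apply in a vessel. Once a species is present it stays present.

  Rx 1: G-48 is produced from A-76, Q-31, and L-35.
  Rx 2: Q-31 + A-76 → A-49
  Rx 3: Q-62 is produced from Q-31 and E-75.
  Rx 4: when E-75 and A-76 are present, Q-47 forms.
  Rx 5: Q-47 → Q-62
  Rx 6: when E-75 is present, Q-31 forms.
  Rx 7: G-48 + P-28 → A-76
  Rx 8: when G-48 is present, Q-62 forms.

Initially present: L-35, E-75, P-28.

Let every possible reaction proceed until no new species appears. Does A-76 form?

No

A-76 would need G-48 and P-28 (Rx 7), but G-48 never forms.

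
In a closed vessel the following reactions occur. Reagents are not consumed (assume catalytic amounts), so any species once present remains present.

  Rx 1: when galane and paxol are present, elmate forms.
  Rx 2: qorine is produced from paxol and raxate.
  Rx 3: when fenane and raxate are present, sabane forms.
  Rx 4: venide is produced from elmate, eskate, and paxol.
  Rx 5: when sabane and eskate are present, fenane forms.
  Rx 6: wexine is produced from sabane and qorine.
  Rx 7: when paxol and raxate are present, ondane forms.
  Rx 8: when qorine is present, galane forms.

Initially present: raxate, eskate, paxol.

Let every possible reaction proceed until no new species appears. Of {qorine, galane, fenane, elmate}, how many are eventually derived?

paxol and raxate present → qorine forms (Rx 2).
qorine present → galane forms (Rx 8).
galane and paxol present → elmate forms (Rx 1).
qorine: reached.
galane: reached.
fenane would need sabane and eskate (Rx 5), but sabane never forms.
elmate: reached.
Reached: qorine, galane, and elmate — 3 of the 4.

3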